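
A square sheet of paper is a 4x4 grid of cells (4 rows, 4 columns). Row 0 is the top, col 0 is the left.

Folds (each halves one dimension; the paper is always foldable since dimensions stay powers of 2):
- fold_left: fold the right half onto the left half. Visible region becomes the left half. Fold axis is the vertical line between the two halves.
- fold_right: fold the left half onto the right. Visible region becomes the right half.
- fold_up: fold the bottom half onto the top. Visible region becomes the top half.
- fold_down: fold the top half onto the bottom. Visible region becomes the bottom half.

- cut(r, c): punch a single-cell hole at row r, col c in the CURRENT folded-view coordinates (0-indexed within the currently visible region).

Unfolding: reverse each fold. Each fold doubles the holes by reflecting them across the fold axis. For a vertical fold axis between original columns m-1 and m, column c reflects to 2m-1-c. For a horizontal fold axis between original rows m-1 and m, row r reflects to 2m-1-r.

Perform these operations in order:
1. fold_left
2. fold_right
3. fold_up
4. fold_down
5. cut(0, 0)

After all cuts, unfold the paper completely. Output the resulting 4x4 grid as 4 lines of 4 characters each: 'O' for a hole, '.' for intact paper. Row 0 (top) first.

Op 1 fold_left: fold axis v@2; visible region now rows[0,4) x cols[0,2) = 4x2
Op 2 fold_right: fold axis v@1; visible region now rows[0,4) x cols[1,2) = 4x1
Op 3 fold_up: fold axis h@2; visible region now rows[0,2) x cols[1,2) = 2x1
Op 4 fold_down: fold axis h@1; visible region now rows[1,2) x cols[1,2) = 1x1
Op 5 cut(0, 0): punch at orig (1,1); cuts so far [(1, 1)]; region rows[1,2) x cols[1,2) = 1x1
Unfold 1 (reflect across h@1): 2 holes -> [(0, 1), (1, 1)]
Unfold 2 (reflect across h@2): 4 holes -> [(0, 1), (1, 1), (2, 1), (3, 1)]
Unfold 3 (reflect across v@1): 8 holes -> [(0, 0), (0, 1), (1, 0), (1, 1), (2, 0), (2, 1), (3, 0), (3, 1)]
Unfold 4 (reflect across v@2): 16 holes -> [(0, 0), (0, 1), (0, 2), (0, 3), (1, 0), (1, 1), (1, 2), (1, 3), (2, 0), (2, 1), (2, 2), (2, 3), (3, 0), (3, 1), (3, 2), (3, 3)]

Answer: OOOO
OOOO
OOOO
OOOO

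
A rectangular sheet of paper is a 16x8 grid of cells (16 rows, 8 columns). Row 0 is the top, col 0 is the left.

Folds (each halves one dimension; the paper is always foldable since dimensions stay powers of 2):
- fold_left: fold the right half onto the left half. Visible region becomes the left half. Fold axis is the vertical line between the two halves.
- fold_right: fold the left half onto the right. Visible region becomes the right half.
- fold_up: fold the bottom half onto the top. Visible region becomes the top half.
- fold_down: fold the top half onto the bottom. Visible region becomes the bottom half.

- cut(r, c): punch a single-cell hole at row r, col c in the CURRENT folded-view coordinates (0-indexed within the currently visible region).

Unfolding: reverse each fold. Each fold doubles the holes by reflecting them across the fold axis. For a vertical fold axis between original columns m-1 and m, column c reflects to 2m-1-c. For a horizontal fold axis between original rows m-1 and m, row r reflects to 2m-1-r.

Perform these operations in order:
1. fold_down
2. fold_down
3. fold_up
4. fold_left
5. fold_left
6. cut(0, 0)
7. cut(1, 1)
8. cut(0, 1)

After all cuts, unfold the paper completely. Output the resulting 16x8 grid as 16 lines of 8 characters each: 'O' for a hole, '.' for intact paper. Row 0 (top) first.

Answer: OOOOOOOO
.OO..OO.
.OO..OO.
OOOOOOOO
OOOOOOOO
.OO..OO.
.OO..OO.
OOOOOOOO
OOOOOOOO
.OO..OO.
.OO..OO.
OOOOOOOO
OOOOOOOO
.OO..OO.
.OO..OO.
OOOOOOOO

Derivation:
Op 1 fold_down: fold axis h@8; visible region now rows[8,16) x cols[0,8) = 8x8
Op 2 fold_down: fold axis h@12; visible region now rows[12,16) x cols[0,8) = 4x8
Op 3 fold_up: fold axis h@14; visible region now rows[12,14) x cols[0,8) = 2x8
Op 4 fold_left: fold axis v@4; visible region now rows[12,14) x cols[0,4) = 2x4
Op 5 fold_left: fold axis v@2; visible region now rows[12,14) x cols[0,2) = 2x2
Op 6 cut(0, 0): punch at orig (12,0); cuts so far [(12, 0)]; region rows[12,14) x cols[0,2) = 2x2
Op 7 cut(1, 1): punch at orig (13,1); cuts so far [(12, 0), (13, 1)]; region rows[12,14) x cols[0,2) = 2x2
Op 8 cut(0, 1): punch at orig (12,1); cuts so far [(12, 0), (12, 1), (13, 1)]; region rows[12,14) x cols[0,2) = 2x2
Unfold 1 (reflect across v@2): 6 holes -> [(12, 0), (12, 1), (12, 2), (12, 3), (13, 1), (13, 2)]
Unfold 2 (reflect across v@4): 12 holes -> [(12, 0), (12, 1), (12, 2), (12, 3), (12, 4), (12, 5), (12, 6), (12, 7), (13, 1), (13, 2), (13, 5), (13, 6)]
Unfold 3 (reflect across h@14): 24 holes -> [(12, 0), (12, 1), (12, 2), (12, 3), (12, 4), (12, 5), (12, 6), (12, 7), (13, 1), (13, 2), (13, 5), (13, 6), (14, 1), (14, 2), (14, 5), (14, 6), (15, 0), (15, 1), (15, 2), (15, 3), (15, 4), (15, 5), (15, 6), (15, 7)]
Unfold 4 (reflect across h@12): 48 holes -> [(8, 0), (8, 1), (8, 2), (8, 3), (8, 4), (8, 5), (8, 6), (8, 7), (9, 1), (9, 2), (9, 5), (9, 6), (10, 1), (10, 2), (10, 5), (10, 6), (11, 0), (11, 1), (11, 2), (11, 3), (11, 4), (11, 5), (11, 6), (11, 7), (12, 0), (12, 1), (12, 2), (12, 3), (12, 4), (12, 5), (12, 6), (12, 7), (13, 1), (13, 2), (13, 5), (13, 6), (14, 1), (14, 2), (14, 5), (14, 6), (15, 0), (15, 1), (15, 2), (15, 3), (15, 4), (15, 5), (15, 6), (15, 7)]
Unfold 5 (reflect across h@8): 96 holes -> [(0, 0), (0, 1), (0, 2), (0, 3), (0, 4), (0, 5), (0, 6), (0, 7), (1, 1), (1, 2), (1, 5), (1, 6), (2, 1), (2, 2), (2, 5), (2, 6), (3, 0), (3, 1), (3, 2), (3, 3), (3, 4), (3, 5), (3, 6), (3, 7), (4, 0), (4, 1), (4, 2), (4, 3), (4, 4), (4, 5), (4, 6), (4, 7), (5, 1), (5, 2), (5, 5), (5, 6), (6, 1), (6, 2), (6, 5), (6, 6), (7, 0), (7, 1), (7, 2), (7, 3), (7, 4), (7, 5), (7, 6), (7, 7), (8, 0), (8, 1), (8, 2), (8, 3), (8, 4), (8, 5), (8, 6), (8, 7), (9, 1), (9, 2), (9, 5), (9, 6), (10, 1), (10, 2), (10, 5), (10, 6), (11, 0), (11, 1), (11, 2), (11, 3), (11, 4), (11, 5), (11, 6), (11, 7), (12, 0), (12, 1), (12, 2), (12, 3), (12, 4), (12, 5), (12, 6), (12, 7), (13, 1), (13, 2), (13, 5), (13, 6), (14, 1), (14, 2), (14, 5), (14, 6), (15, 0), (15, 1), (15, 2), (15, 3), (15, 4), (15, 5), (15, 6), (15, 7)]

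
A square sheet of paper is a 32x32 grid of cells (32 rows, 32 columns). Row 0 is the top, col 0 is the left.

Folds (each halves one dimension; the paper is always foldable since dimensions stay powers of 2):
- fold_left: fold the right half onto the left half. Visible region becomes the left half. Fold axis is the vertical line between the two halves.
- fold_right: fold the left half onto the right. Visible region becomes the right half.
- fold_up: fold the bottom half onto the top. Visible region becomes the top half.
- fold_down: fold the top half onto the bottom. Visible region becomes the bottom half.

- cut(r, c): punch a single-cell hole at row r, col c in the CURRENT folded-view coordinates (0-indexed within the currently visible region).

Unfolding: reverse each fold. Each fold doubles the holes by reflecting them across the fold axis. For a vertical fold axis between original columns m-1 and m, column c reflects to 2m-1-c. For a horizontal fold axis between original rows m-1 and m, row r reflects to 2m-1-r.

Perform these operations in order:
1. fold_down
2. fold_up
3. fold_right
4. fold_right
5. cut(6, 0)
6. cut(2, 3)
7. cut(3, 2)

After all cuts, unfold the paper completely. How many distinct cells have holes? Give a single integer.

Answer: 48

Derivation:
Op 1 fold_down: fold axis h@16; visible region now rows[16,32) x cols[0,32) = 16x32
Op 2 fold_up: fold axis h@24; visible region now rows[16,24) x cols[0,32) = 8x32
Op 3 fold_right: fold axis v@16; visible region now rows[16,24) x cols[16,32) = 8x16
Op 4 fold_right: fold axis v@24; visible region now rows[16,24) x cols[24,32) = 8x8
Op 5 cut(6, 0): punch at orig (22,24); cuts so far [(22, 24)]; region rows[16,24) x cols[24,32) = 8x8
Op 6 cut(2, 3): punch at orig (18,27); cuts so far [(18, 27), (22, 24)]; region rows[16,24) x cols[24,32) = 8x8
Op 7 cut(3, 2): punch at orig (19,26); cuts so far [(18, 27), (19, 26), (22, 24)]; region rows[16,24) x cols[24,32) = 8x8
Unfold 1 (reflect across v@24): 6 holes -> [(18, 20), (18, 27), (19, 21), (19, 26), (22, 23), (22, 24)]
Unfold 2 (reflect across v@16): 12 holes -> [(18, 4), (18, 11), (18, 20), (18, 27), (19, 5), (19, 10), (19, 21), (19, 26), (22, 7), (22, 8), (22, 23), (22, 24)]
Unfold 3 (reflect across h@24): 24 holes -> [(18, 4), (18, 11), (18, 20), (18, 27), (19, 5), (19, 10), (19, 21), (19, 26), (22, 7), (22, 8), (22, 23), (22, 24), (25, 7), (25, 8), (25, 23), (25, 24), (28, 5), (28, 10), (28, 21), (28, 26), (29, 4), (29, 11), (29, 20), (29, 27)]
Unfold 4 (reflect across h@16): 48 holes -> [(2, 4), (2, 11), (2, 20), (2, 27), (3, 5), (3, 10), (3, 21), (3, 26), (6, 7), (6, 8), (6, 23), (6, 24), (9, 7), (9, 8), (9, 23), (9, 24), (12, 5), (12, 10), (12, 21), (12, 26), (13, 4), (13, 11), (13, 20), (13, 27), (18, 4), (18, 11), (18, 20), (18, 27), (19, 5), (19, 10), (19, 21), (19, 26), (22, 7), (22, 8), (22, 23), (22, 24), (25, 7), (25, 8), (25, 23), (25, 24), (28, 5), (28, 10), (28, 21), (28, 26), (29, 4), (29, 11), (29, 20), (29, 27)]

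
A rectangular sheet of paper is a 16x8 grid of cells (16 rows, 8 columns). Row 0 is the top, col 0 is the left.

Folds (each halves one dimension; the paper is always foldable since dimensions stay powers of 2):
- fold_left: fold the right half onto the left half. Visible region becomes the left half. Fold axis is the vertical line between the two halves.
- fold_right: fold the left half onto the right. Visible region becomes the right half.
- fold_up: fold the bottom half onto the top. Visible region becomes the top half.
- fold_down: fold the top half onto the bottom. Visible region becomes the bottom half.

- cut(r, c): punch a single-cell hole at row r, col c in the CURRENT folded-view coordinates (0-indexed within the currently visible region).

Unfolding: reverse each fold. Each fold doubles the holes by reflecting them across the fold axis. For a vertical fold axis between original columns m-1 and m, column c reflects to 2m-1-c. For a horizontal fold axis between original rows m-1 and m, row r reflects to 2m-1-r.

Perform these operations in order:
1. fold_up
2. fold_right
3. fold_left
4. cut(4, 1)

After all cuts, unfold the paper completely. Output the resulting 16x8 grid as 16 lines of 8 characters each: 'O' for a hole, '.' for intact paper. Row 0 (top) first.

Op 1 fold_up: fold axis h@8; visible region now rows[0,8) x cols[0,8) = 8x8
Op 2 fold_right: fold axis v@4; visible region now rows[0,8) x cols[4,8) = 8x4
Op 3 fold_left: fold axis v@6; visible region now rows[0,8) x cols[4,6) = 8x2
Op 4 cut(4, 1): punch at orig (4,5); cuts so far [(4, 5)]; region rows[0,8) x cols[4,6) = 8x2
Unfold 1 (reflect across v@6): 2 holes -> [(4, 5), (4, 6)]
Unfold 2 (reflect across v@4): 4 holes -> [(4, 1), (4, 2), (4, 5), (4, 6)]
Unfold 3 (reflect across h@8): 8 holes -> [(4, 1), (4, 2), (4, 5), (4, 6), (11, 1), (11, 2), (11, 5), (11, 6)]

Answer: ........
........
........
........
.OO..OO.
........
........
........
........
........
........
.OO..OO.
........
........
........
........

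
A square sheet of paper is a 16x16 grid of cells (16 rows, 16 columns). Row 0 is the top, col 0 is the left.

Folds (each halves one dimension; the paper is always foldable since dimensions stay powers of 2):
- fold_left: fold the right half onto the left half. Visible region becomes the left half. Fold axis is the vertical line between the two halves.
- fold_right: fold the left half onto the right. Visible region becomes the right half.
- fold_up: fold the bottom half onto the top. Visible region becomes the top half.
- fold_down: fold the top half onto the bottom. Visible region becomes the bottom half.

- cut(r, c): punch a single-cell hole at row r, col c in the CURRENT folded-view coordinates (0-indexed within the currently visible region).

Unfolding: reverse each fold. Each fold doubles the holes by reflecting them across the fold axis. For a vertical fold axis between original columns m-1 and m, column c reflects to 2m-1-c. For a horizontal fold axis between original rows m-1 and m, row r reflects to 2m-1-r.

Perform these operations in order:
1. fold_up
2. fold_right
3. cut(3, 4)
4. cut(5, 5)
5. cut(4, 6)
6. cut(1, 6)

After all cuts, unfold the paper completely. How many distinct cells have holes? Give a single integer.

Op 1 fold_up: fold axis h@8; visible region now rows[0,8) x cols[0,16) = 8x16
Op 2 fold_right: fold axis v@8; visible region now rows[0,8) x cols[8,16) = 8x8
Op 3 cut(3, 4): punch at orig (3,12); cuts so far [(3, 12)]; region rows[0,8) x cols[8,16) = 8x8
Op 4 cut(5, 5): punch at orig (5,13); cuts so far [(3, 12), (5, 13)]; region rows[0,8) x cols[8,16) = 8x8
Op 5 cut(4, 6): punch at orig (4,14); cuts so far [(3, 12), (4, 14), (5, 13)]; region rows[0,8) x cols[8,16) = 8x8
Op 6 cut(1, 6): punch at orig (1,14); cuts so far [(1, 14), (3, 12), (4, 14), (5, 13)]; region rows[0,8) x cols[8,16) = 8x8
Unfold 1 (reflect across v@8): 8 holes -> [(1, 1), (1, 14), (3, 3), (3, 12), (4, 1), (4, 14), (5, 2), (5, 13)]
Unfold 2 (reflect across h@8): 16 holes -> [(1, 1), (1, 14), (3, 3), (3, 12), (4, 1), (4, 14), (5, 2), (5, 13), (10, 2), (10, 13), (11, 1), (11, 14), (12, 3), (12, 12), (14, 1), (14, 14)]

Answer: 16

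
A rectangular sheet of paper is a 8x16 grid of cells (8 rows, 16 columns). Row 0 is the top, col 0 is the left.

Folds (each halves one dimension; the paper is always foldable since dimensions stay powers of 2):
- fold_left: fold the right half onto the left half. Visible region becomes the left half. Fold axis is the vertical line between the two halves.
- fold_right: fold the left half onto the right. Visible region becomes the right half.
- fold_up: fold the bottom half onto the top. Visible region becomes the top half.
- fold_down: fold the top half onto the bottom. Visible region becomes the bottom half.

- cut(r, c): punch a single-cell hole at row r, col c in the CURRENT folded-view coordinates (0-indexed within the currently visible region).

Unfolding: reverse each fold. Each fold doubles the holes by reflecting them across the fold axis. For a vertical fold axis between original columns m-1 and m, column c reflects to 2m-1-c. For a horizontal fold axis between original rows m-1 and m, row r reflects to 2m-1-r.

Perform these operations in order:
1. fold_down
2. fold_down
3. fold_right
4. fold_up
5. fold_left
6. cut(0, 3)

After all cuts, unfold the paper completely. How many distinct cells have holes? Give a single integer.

Op 1 fold_down: fold axis h@4; visible region now rows[4,8) x cols[0,16) = 4x16
Op 2 fold_down: fold axis h@6; visible region now rows[6,8) x cols[0,16) = 2x16
Op 3 fold_right: fold axis v@8; visible region now rows[6,8) x cols[8,16) = 2x8
Op 4 fold_up: fold axis h@7; visible region now rows[6,7) x cols[8,16) = 1x8
Op 5 fold_left: fold axis v@12; visible region now rows[6,7) x cols[8,12) = 1x4
Op 6 cut(0, 3): punch at orig (6,11); cuts so far [(6, 11)]; region rows[6,7) x cols[8,12) = 1x4
Unfold 1 (reflect across v@12): 2 holes -> [(6, 11), (6, 12)]
Unfold 2 (reflect across h@7): 4 holes -> [(6, 11), (6, 12), (7, 11), (7, 12)]
Unfold 3 (reflect across v@8): 8 holes -> [(6, 3), (6, 4), (6, 11), (6, 12), (7, 3), (7, 4), (7, 11), (7, 12)]
Unfold 4 (reflect across h@6): 16 holes -> [(4, 3), (4, 4), (4, 11), (4, 12), (5, 3), (5, 4), (5, 11), (5, 12), (6, 3), (6, 4), (6, 11), (6, 12), (7, 3), (7, 4), (7, 11), (7, 12)]
Unfold 5 (reflect across h@4): 32 holes -> [(0, 3), (0, 4), (0, 11), (0, 12), (1, 3), (1, 4), (1, 11), (1, 12), (2, 3), (2, 4), (2, 11), (2, 12), (3, 3), (3, 4), (3, 11), (3, 12), (4, 3), (4, 4), (4, 11), (4, 12), (5, 3), (5, 4), (5, 11), (5, 12), (6, 3), (6, 4), (6, 11), (6, 12), (7, 3), (7, 4), (7, 11), (7, 12)]

Answer: 32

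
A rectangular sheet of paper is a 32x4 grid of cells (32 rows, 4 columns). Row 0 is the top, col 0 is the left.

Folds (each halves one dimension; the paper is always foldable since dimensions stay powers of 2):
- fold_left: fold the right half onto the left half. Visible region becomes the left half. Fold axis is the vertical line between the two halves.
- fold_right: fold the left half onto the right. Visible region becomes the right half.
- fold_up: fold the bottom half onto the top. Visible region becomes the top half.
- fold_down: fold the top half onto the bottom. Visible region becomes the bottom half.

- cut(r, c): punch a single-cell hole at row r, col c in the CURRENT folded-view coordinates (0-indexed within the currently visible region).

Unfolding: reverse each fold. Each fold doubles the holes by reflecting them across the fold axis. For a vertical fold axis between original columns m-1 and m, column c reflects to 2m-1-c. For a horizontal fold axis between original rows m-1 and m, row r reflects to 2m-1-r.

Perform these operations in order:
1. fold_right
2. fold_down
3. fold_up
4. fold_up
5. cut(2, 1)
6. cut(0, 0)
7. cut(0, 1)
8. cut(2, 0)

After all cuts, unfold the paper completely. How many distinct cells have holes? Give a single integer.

Answer: 64

Derivation:
Op 1 fold_right: fold axis v@2; visible region now rows[0,32) x cols[2,4) = 32x2
Op 2 fold_down: fold axis h@16; visible region now rows[16,32) x cols[2,4) = 16x2
Op 3 fold_up: fold axis h@24; visible region now rows[16,24) x cols[2,4) = 8x2
Op 4 fold_up: fold axis h@20; visible region now rows[16,20) x cols[2,4) = 4x2
Op 5 cut(2, 1): punch at orig (18,3); cuts so far [(18, 3)]; region rows[16,20) x cols[2,4) = 4x2
Op 6 cut(0, 0): punch at orig (16,2); cuts so far [(16, 2), (18, 3)]; region rows[16,20) x cols[2,4) = 4x2
Op 7 cut(0, 1): punch at orig (16,3); cuts so far [(16, 2), (16, 3), (18, 3)]; region rows[16,20) x cols[2,4) = 4x2
Op 8 cut(2, 0): punch at orig (18,2); cuts so far [(16, 2), (16, 3), (18, 2), (18, 3)]; region rows[16,20) x cols[2,4) = 4x2
Unfold 1 (reflect across h@20): 8 holes -> [(16, 2), (16, 3), (18, 2), (18, 3), (21, 2), (21, 3), (23, 2), (23, 3)]
Unfold 2 (reflect across h@24): 16 holes -> [(16, 2), (16, 3), (18, 2), (18, 3), (21, 2), (21, 3), (23, 2), (23, 3), (24, 2), (24, 3), (26, 2), (26, 3), (29, 2), (29, 3), (31, 2), (31, 3)]
Unfold 3 (reflect across h@16): 32 holes -> [(0, 2), (0, 3), (2, 2), (2, 3), (5, 2), (5, 3), (7, 2), (7, 3), (8, 2), (8, 3), (10, 2), (10, 3), (13, 2), (13, 3), (15, 2), (15, 3), (16, 2), (16, 3), (18, 2), (18, 3), (21, 2), (21, 3), (23, 2), (23, 3), (24, 2), (24, 3), (26, 2), (26, 3), (29, 2), (29, 3), (31, 2), (31, 3)]
Unfold 4 (reflect across v@2): 64 holes -> [(0, 0), (0, 1), (0, 2), (0, 3), (2, 0), (2, 1), (2, 2), (2, 3), (5, 0), (5, 1), (5, 2), (5, 3), (7, 0), (7, 1), (7, 2), (7, 3), (8, 0), (8, 1), (8, 2), (8, 3), (10, 0), (10, 1), (10, 2), (10, 3), (13, 0), (13, 1), (13, 2), (13, 3), (15, 0), (15, 1), (15, 2), (15, 3), (16, 0), (16, 1), (16, 2), (16, 3), (18, 0), (18, 1), (18, 2), (18, 3), (21, 0), (21, 1), (21, 2), (21, 3), (23, 0), (23, 1), (23, 2), (23, 3), (24, 0), (24, 1), (24, 2), (24, 3), (26, 0), (26, 1), (26, 2), (26, 3), (29, 0), (29, 1), (29, 2), (29, 3), (31, 0), (31, 1), (31, 2), (31, 3)]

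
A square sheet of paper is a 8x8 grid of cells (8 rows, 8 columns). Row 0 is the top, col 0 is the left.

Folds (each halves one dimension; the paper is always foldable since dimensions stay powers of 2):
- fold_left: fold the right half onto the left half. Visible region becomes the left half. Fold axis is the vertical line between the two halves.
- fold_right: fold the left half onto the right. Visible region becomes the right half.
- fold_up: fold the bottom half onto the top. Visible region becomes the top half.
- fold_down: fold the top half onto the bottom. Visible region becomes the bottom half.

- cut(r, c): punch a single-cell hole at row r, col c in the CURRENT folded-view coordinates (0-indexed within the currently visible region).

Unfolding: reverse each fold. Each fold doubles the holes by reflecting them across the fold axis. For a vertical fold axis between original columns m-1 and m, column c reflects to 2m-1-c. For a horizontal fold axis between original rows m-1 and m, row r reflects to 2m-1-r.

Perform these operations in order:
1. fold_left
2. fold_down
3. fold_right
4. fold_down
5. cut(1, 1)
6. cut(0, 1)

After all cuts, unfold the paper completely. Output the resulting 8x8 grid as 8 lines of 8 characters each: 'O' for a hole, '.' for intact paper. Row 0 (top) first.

Answer: O..OO..O
O..OO..O
O..OO..O
O..OO..O
O..OO..O
O..OO..O
O..OO..O
O..OO..O

Derivation:
Op 1 fold_left: fold axis v@4; visible region now rows[0,8) x cols[0,4) = 8x4
Op 2 fold_down: fold axis h@4; visible region now rows[4,8) x cols[0,4) = 4x4
Op 3 fold_right: fold axis v@2; visible region now rows[4,8) x cols[2,4) = 4x2
Op 4 fold_down: fold axis h@6; visible region now rows[6,8) x cols[2,4) = 2x2
Op 5 cut(1, 1): punch at orig (7,3); cuts so far [(7, 3)]; region rows[6,8) x cols[2,4) = 2x2
Op 6 cut(0, 1): punch at orig (6,3); cuts so far [(6, 3), (7, 3)]; region rows[6,8) x cols[2,4) = 2x2
Unfold 1 (reflect across h@6): 4 holes -> [(4, 3), (5, 3), (6, 3), (7, 3)]
Unfold 2 (reflect across v@2): 8 holes -> [(4, 0), (4, 3), (5, 0), (5, 3), (6, 0), (6, 3), (7, 0), (7, 3)]
Unfold 3 (reflect across h@4): 16 holes -> [(0, 0), (0, 3), (1, 0), (1, 3), (2, 0), (2, 3), (3, 0), (3, 3), (4, 0), (4, 3), (5, 0), (5, 3), (6, 0), (6, 3), (7, 0), (7, 3)]
Unfold 4 (reflect across v@4): 32 holes -> [(0, 0), (0, 3), (0, 4), (0, 7), (1, 0), (1, 3), (1, 4), (1, 7), (2, 0), (2, 3), (2, 4), (2, 7), (3, 0), (3, 3), (3, 4), (3, 7), (4, 0), (4, 3), (4, 4), (4, 7), (5, 0), (5, 3), (5, 4), (5, 7), (6, 0), (6, 3), (6, 4), (6, 7), (7, 0), (7, 3), (7, 4), (7, 7)]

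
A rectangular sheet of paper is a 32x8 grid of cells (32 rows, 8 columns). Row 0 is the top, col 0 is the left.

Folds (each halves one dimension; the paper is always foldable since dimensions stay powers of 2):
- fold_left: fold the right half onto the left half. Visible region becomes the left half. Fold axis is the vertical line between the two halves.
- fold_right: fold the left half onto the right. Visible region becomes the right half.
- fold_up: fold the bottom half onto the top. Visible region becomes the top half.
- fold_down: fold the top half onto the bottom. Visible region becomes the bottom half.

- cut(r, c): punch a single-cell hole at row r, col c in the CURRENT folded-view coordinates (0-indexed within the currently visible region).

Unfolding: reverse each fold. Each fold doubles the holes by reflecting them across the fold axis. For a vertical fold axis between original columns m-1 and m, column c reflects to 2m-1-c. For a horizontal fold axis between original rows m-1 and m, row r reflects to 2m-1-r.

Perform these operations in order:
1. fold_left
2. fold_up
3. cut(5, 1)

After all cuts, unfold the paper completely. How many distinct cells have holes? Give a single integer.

Answer: 4

Derivation:
Op 1 fold_left: fold axis v@4; visible region now rows[0,32) x cols[0,4) = 32x4
Op 2 fold_up: fold axis h@16; visible region now rows[0,16) x cols[0,4) = 16x4
Op 3 cut(5, 1): punch at orig (5,1); cuts so far [(5, 1)]; region rows[0,16) x cols[0,4) = 16x4
Unfold 1 (reflect across h@16): 2 holes -> [(5, 1), (26, 1)]
Unfold 2 (reflect across v@4): 4 holes -> [(5, 1), (5, 6), (26, 1), (26, 6)]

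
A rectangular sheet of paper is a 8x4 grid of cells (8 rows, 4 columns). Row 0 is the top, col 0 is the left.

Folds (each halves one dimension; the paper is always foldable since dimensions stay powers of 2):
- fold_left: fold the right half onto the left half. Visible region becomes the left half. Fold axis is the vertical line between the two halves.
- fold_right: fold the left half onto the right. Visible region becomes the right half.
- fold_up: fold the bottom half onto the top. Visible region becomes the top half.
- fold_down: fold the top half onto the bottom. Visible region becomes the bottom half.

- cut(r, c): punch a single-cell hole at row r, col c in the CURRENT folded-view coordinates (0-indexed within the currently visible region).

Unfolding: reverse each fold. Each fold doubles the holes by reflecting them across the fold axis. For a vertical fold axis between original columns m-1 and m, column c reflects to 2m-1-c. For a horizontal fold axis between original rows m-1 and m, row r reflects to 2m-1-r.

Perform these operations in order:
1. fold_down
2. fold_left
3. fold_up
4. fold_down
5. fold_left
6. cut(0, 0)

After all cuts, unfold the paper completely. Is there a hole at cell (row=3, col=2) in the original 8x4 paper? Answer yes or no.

Answer: yes

Derivation:
Op 1 fold_down: fold axis h@4; visible region now rows[4,8) x cols[0,4) = 4x4
Op 2 fold_left: fold axis v@2; visible region now rows[4,8) x cols[0,2) = 4x2
Op 3 fold_up: fold axis h@6; visible region now rows[4,6) x cols[0,2) = 2x2
Op 4 fold_down: fold axis h@5; visible region now rows[5,6) x cols[0,2) = 1x2
Op 5 fold_left: fold axis v@1; visible region now rows[5,6) x cols[0,1) = 1x1
Op 6 cut(0, 0): punch at orig (5,0); cuts so far [(5, 0)]; region rows[5,6) x cols[0,1) = 1x1
Unfold 1 (reflect across v@1): 2 holes -> [(5, 0), (5, 1)]
Unfold 2 (reflect across h@5): 4 holes -> [(4, 0), (4, 1), (5, 0), (5, 1)]
Unfold 3 (reflect across h@6): 8 holes -> [(4, 0), (4, 1), (5, 0), (5, 1), (6, 0), (6, 1), (7, 0), (7, 1)]
Unfold 4 (reflect across v@2): 16 holes -> [(4, 0), (4, 1), (4, 2), (4, 3), (5, 0), (5, 1), (5, 2), (5, 3), (6, 0), (6, 1), (6, 2), (6, 3), (7, 0), (7, 1), (7, 2), (7, 3)]
Unfold 5 (reflect across h@4): 32 holes -> [(0, 0), (0, 1), (0, 2), (0, 3), (1, 0), (1, 1), (1, 2), (1, 3), (2, 0), (2, 1), (2, 2), (2, 3), (3, 0), (3, 1), (3, 2), (3, 3), (4, 0), (4, 1), (4, 2), (4, 3), (5, 0), (5, 1), (5, 2), (5, 3), (6, 0), (6, 1), (6, 2), (6, 3), (7, 0), (7, 1), (7, 2), (7, 3)]
Holes: [(0, 0), (0, 1), (0, 2), (0, 3), (1, 0), (1, 1), (1, 2), (1, 3), (2, 0), (2, 1), (2, 2), (2, 3), (3, 0), (3, 1), (3, 2), (3, 3), (4, 0), (4, 1), (4, 2), (4, 3), (5, 0), (5, 1), (5, 2), (5, 3), (6, 0), (6, 1), (6, 2), (6, 3), (7, 0), (7, 1), (7, 2), (7, 3)]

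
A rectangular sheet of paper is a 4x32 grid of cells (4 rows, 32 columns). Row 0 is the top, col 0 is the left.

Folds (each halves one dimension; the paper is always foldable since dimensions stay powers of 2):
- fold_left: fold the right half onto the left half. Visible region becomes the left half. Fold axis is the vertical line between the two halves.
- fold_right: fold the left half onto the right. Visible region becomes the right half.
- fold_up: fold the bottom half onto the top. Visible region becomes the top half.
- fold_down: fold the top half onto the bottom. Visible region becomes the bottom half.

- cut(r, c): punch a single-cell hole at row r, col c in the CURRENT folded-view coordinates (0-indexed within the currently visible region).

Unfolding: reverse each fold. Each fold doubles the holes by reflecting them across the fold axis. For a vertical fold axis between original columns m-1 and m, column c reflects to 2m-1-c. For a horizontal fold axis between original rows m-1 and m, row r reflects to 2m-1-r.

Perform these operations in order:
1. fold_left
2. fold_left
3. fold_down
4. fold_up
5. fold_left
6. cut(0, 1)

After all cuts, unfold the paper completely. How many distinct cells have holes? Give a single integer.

Op 1 fold_left: fold axis v@16; visible region now rows[0,4) x cols[0,16) = 4x16
Op 2 fold_left: fold axis v@8; visible region now rows[0,4) x cols[0,8) = 4x8
Op 3 fold_down: fold axis h@2; visible region now rows[2,4) x cols[0,8) = 2x8
Op 4 fold_up: fold axis h@3; visible region now rows[2,3) x cols[0,8) = 1x8
Op 5 fold_left: fold axis v@4; visible region now rows[2,3) x cols[0,4) = 1x4
Op 6 cut(0, 1): punch at orig (2,1); cuts so far [(2, 1)]; region rows[2,3) x cols[0,4) = 1x4
Unfold 1 (reflect across v@4): 2 holes -> [(2, 1), (2, 6)]
Unfold 2 (reflect across h@3): 4 holes -> [(2, 1), (2, 6), (3, 1), (3, 6)]
Unfold 3 (reflect across h@2): 8 holes -> [(0, 1), (0, 6), (1, 1), (1, 6), (2, 1), (2, 6), (3, 1), (3, 6)]
Unfold 4 (reflect across v@8): 16 holes -> [(0, 1), (0, 6), (0, 9), (0, 14), (1, 1), (1, 6), (1, 9), (1, 14), (2, 1), (2, 6), (2, 9), (2, 14), (3, 1), (3, 6), (3, 9), (3, 14)]
Unfold 5 (reflect across v@16): 32 holes -> [(0, 1), (0, 6), (0, 9), (0, 14), (0, 17), (0, 22), (0, 25), (0, 30), (1, 1), (1, 6), (1, 9), (1, 14), (1, 17), (1, 22), (1, 25), (1, 30), (2, 1), (2, 6), (2, 9), (2, 14), (2, 17), (2, 22), (2, 25), (2, 30), (3, 1), (3, 6), (3, 9), (3, 14), (3, 17), (3, 22), (3, 25), (3, 30)]

Answer: 32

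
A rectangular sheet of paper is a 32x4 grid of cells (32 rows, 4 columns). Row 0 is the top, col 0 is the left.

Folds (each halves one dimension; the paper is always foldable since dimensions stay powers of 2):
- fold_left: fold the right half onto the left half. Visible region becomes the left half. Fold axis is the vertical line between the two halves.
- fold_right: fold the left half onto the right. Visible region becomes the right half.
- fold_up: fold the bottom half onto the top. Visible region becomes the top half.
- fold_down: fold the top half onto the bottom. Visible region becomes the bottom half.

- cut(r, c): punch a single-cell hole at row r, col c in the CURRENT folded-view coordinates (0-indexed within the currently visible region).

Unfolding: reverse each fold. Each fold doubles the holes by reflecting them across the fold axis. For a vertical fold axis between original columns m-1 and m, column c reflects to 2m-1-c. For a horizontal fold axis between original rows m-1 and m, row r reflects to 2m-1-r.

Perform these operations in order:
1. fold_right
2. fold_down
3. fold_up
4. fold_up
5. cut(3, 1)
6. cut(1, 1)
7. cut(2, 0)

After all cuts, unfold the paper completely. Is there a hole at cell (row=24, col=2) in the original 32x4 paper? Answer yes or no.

Op 1 fold_right: fold axis v@2; visible region now rows[0,32) x cols[2,4) = 32x2
Op 2 fold_down: fold axis h@16; visible region now rows[16,32) x cols[2,4) = 16x2
Op 3 fold_up: fold axis h@24; visible region now rows[16,24) x cols[2,4) = 8x2
Op 4 fold_up: fold axis h@20; visible region now rows[16,20) x cols[2,4) = 4x2
Op 5 cut(3, 1): punch at orig (19,3); cuts so far [(19, 3)]; region rows[16,20) x cols[2,4) = 4x2
Op 6 cut(1, 1): punch at orig (17,3); cuts so far [(17, 3), (19, 3)]; region rows[16,20) x cols[2,4) = 4x2
Op 7 cut(2, 0): punch at orig (18,2); cuts so far [(17, 3), (18, 2), (19, 3)]; region rows[16,20) x cols[2,4) = 4x2
Unfold 1 (reflect across h@20): 6 holes -> [(17, 3), (18, 2), (19, 3), (20, 3), (21, 2), (22, 3)]
Unfold 2 (reflect across h@24): 12 holes -> [(17, 3), (18, 2), (19, 3), (20, 3), (21, 2), (22, 3), (25, 3), (26, 2), (27, 3), (28, 3), (29, 2), (30, 3)]
Unfold 3 (reflect across h@16): 24 holes -> [(1, 3), (2, 2), (3, 3), (4, 3), (5, 2), (6, 3), (9, 3), (10, 2), (11, 3), (12, 3), (13, 2), (14, 3), (17, 3), (18, 2), (19, 3), (20, 3), (21, 2), (22, 3), (25, 3), (26, 2), (27, 3), (28, 3), (29, 2), (30, 3)]
Unfold 4 (reflect across v@2): 48 holes -> [(1, 0), (1, 3), (2, 1), (2, 2), (3, 0), (3, 3), (4, 0), (4, 3), (5, 1), (5, 2), (6, 0), (6, 3), (9, 0), (9, 3), (10, 1), (10, 2), (11, 0), (11, 3), (12, 0), (12, 3), (13, 1), (13, 2), (14, 0), (14, 3), (17, 0), (17, 3), (18, 1), (18, 2), (19, 0), (19, 3), (20, 0), (20, 3), (21, 1), (21, 2), (22, 0), (22, 3), (25, 0), (25, 3), (26, 1), (26, 2), (27, 0), (27, 3), (28, 0), (28, 3), (29, 1), (29, 2), (30, 0), (30, 3)]
Holes: [(1, 0), (1, 3), (2, 1), (2, 2), (3, 0), (3, 3), (4, 0), (4, 3), (5, 1), (5, 2), (6, 0), (6, 3), (9, 0), (9, 3), (10, 1), (10, 2), (11, 0), (11, 3), (12, 0), (12, 3), (13, 1), (13, 2), (14, 0), (14, 3), (17, 0), (17, 3), (18, 1), (18, 2), (19, 0), (19, 3), (20, 0), (20, 3), (21, 1), (21, 2), (22, 0), (22, 3), (25, 0), (25, 3), (26, 1), (26, 2), (27, 0), (27, 3), (28, 0), (28, 3), (29, 1), (29, 2), (30, 0), (30, 3)]

Answer: no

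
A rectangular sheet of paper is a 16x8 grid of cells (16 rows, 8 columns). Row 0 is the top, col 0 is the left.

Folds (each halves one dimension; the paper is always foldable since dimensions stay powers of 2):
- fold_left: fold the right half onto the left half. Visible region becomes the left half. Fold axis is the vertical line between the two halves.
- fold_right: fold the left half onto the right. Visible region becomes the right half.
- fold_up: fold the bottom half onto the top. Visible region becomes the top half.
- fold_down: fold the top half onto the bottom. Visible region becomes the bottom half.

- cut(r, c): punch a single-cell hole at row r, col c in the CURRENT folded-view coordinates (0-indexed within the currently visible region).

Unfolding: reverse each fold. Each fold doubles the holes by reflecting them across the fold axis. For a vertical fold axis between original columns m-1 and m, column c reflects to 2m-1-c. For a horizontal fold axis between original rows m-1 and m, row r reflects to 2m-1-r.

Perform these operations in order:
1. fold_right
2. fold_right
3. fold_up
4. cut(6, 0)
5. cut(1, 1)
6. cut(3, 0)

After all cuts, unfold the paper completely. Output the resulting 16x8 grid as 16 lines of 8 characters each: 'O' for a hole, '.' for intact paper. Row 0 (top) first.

Op 1 fold_right: fold axis v@4; visible region now rows[0,16) x cols[4,8) = 16x4
Op 2 fold_right: fold axis v@6; visible region now rows[0,16) x cols[6,8) = 16x2
Op 3 fold_up: fold axis h@8; visible region now rows[0,8) x cols[6,8) = 8x2
Op 4 cut(6, 0): punch at orig (6,6); cuts so far [(6, 6)]; region rows[0,8) x cols[6,8) = 8x2
Op 5 cut(1, 1): punch at orig (1,7); cuts so far [(1, 7), (6, 6)]; region rows[0,8) x cols[6,8) = 8x2
Op 6 cut(3, 0): punch at orig (3,6); cuts so far [(1, 7), (3, 6), (6, 6)]; region rows[0,8) x cols[6,8) = 8x2
Unfold 1 (reflect across h@8): 6 holes -> [(1, 7), (3, 6), (6, 6), (9, 6), (12, 6), (14, 7)]
Unfold 2 (reflect across v@6): 12 holes -> [(1, 4), (1, 7), (3, 5), (3, 6), (6, 5), (6, 6), (9, 5), (9, 6), (12, 5), (12, 6), (14, 4), (14, 7)]
Unfold 3 (reflect across v@4): 24 holes -> [(1, 0), (1, 3), (1, 4), (1, 7), (3, 1), (3, 2), (3, 5), (3, 6), (6, 1), (6, 2), (6, 5), (6, 6), (9, 1), (9, 2), (9, 5), (9, 6), (12, 1), (12, 2), (12, 5), (12, 6), (14, 0), (14, 3), (14, 4), (14, 7)]

Answer: ........
O..OO..O
........
.OO..OO.
........
........
.OO..OO.
........
........
.OO..OO.
........
........
.OO..OO.
........
O..OO..O
........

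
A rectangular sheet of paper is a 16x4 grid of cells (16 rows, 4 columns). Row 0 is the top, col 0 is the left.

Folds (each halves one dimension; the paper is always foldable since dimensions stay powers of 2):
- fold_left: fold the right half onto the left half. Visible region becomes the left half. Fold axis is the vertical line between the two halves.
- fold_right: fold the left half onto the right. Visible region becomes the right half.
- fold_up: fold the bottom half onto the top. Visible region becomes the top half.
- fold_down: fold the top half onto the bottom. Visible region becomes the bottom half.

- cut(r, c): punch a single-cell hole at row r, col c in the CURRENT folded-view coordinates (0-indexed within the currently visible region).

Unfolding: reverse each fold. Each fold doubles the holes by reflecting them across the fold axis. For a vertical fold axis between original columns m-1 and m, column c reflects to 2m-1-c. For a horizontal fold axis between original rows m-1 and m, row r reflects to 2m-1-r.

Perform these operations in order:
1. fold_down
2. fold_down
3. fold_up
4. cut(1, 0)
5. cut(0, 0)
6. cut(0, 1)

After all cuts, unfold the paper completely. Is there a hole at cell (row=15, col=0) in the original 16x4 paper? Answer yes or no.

Op 1 fold_down: fold axis h@8; visible region now rows[8,16) x cols[0,4) = 8x4
Op 2 fold_down: fold axis h@12; visible region now rows[12,16) x cols[0,4) = 4x4
Op 3 fold_up: fold axis h@14; visible region now rows[12,14) x cols[0,4) = 2x4
Op 4 cut(1, 0): punch at orig (13,0); cuts so far [(13, 0)]; region rows[12,14) x cols[0,4) = 2x4
Op 5 cut(0, 0): punch at orig (12,0); cuts so far [(12, 0), (13, 0)]; region rows[12,14) x cols[0,4) = 2x4
Op 6 cut(0, 1): punch at orig (12,1); cuts so far [(12, 0), (12, 1), (13, 0)]; region rows[12,14) x cols[0,4) = 2x4
Unfold 1 (reflect across h@14): 6 holes -> [(12, 0), (12, 1), (13, 0), (14, 0), (15, 0), (15, 1)]
Unfold 2 (reflect across h@12): 12 holes -> [(8, 0), (8, 1), (9, 0), (10, 0), (11, 0), (11, 1), (12, 0), (12, 1), (13, 0), (14, 0), (15, 0), (15, 1)]
Unfold 3 (reflect across h@8): 24 holes -> [(0, 0), (0, 1), (1, 0), (2, 0), (3, 0), (3, 1), (4, 0), (4, 1), (5, 0), (6, 0), (7, 0), (7, 1), (8, 0), (8, 1), (9, 0), (10, 0), (11, 0), (11, 1), (12, 0), (12, 1), (13, 0), (14, 0), (15, 0), (15, 1)]
Holes: [(0, 0), (0, 1), (1, 0), (2, 0), (3, 0), (3, 1), (4, 0), (4, 1), (5, 0), (6, 0), (7, 0), (7, 1), (8, 0), (8, 1), (9, 0), (10, 0), (11, 0), (11, 1), (12, 0), (12, 1), (13, 0), (14, 0), (15, 0), (15, 1)]

Answer: yes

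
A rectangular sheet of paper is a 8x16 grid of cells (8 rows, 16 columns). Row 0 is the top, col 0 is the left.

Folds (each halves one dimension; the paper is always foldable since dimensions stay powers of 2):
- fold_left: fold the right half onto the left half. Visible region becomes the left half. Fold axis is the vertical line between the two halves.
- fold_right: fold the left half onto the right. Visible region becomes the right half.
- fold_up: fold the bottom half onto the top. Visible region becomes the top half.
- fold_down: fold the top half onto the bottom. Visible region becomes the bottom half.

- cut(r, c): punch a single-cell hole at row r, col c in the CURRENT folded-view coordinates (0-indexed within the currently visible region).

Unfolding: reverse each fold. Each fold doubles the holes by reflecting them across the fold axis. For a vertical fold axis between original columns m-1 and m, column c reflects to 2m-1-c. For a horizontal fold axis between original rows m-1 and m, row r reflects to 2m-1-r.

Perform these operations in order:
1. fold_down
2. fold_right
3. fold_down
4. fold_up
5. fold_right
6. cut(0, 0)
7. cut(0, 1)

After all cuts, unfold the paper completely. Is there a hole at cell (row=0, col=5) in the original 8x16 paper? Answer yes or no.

Op 1 fold_down: fold axis h@4; visible region now rows[4,8) x cols[0,16) = 4x16
Op 2 fold_right: fold axis v@8; visible region now rows[4,8) x cols[8,16) = 4x8
Op 3 fold_down: fold axis h@6; visible region now rows[6,8) x cols[8,16) = 2x8
Op 4 fold_up: fold axis h@7; visible region now rows[6,7) x cols[8,16) = 1x8
Op 5 fold_right: fold axis v@12; visible region now rows[6,7) x cols[12,16) = 1x4
Op 6 cut(0, 0): punch at orig (6,12); cuts so far [(6, 12)]; region rows[6,7) x cols[12,16) = 1x4
Op 7 cut(0, 1): punch at orig (6,13); cuts so far [(6, 12), (6, 13)]; region rows[6,7) x cols[12,16) = 1x4
Unfold 1 (reflect across v@12): 4 holes -> [(6, 10), (6, 11), (6, 12), (6, 13)]
Unfold 2 (reflect across h@7): 8 holes -> [(6, 10), (6, 11), (6, 12), (6, 13), (7, 10), (7, 11), (7, 12), (7, 13)]
Unfold 3 (reflect across h@6): 16 holes -> [(4, 10), (4, 11), (4, 12), (4, 13), (5, 10), (5, 11), (5, 12), (5, 13), (6, 10), (6, 11), (6, 12), (6, 13), (7, 10), (7, 11), (7, 12), (7, 13)]
Unfold 4 (reflect across v@8): 32 holes -> [(4, 2), (4, 3), (4, 4), (4, 5), (4, 10), (4, 11), (4, 12), (4, 13), (5, 2), (5, 3), (5, 4), (5, 5), (5, 10), (5, 11), (5, 12), (5, 13), (6, 2), (6, 3), (6, 4), (6, 5), (6, 10), (6, 11), (6, 12), (6, 13), (7, 2), (7, 3), (7, 4), (7, 5), (7, 10), (7, 11), (7, 12), (7, 13)]
Unfold 5 (reflect across h@4): 64 holes -> [(0, 2), (0, 3), (0, 4), (0, 5), (0, 10), (0, 11), (0, 12), (0, 13), (1, 2), (1, 3), (1, 4), (1, 5), (1, 10), (1, 11), (1, 12), (1, 13), (2, 2), (2, 3), (2, 4), (2, 5), (2, 10), (2, 11), (2, 12), (2, 13), (3, 2), (3, 3), (3, 4), (3, 5), (3, 10), (3, 11), (3, 12), (3, 13), (4, 2), (4, 3), (4, 4), (4, 5), (4, 10), (4, 11), (4, 12), (4, 13), (5, 2), (5, 3), (5, 4), (5, 5), (5, 10), (5, 11), (5, 12), (5, 13), (6, 2), (6, 3), (6, 4), (6, 5), (6, 10), (6, 11), (6, 12), (6, 13), (7, 2), (7, 3), (7, 4), (7, 5), (7, 10), (7, 11), (7, 12), (7, 13)]
Holes: [(0, 2), (0, 3), (0, 4), (0, 5), (0, 10), (0, 11), (0, 12), (0, 13), (1, 2), (1, 3), (1, 4), (1, 5), (1, 10), (1, 11), (1, 12), (1, 13), (2, 2), (2, 3), (2, 4), (2, 5), (2, 10), (2, 11), (2, 12), (2, 13), (3, 2), (3, 3), (3, 4), (3, 5), (3, 10), (3, 11), (3, 12), (3, 13), (4, 2), (4, 3), (4, 4), (4, 5), (4, 10), (4, 11), (4, 12), (4, 13), (5, 2), (5, 3), (5, 4), (5, 5), (5, 10), (5, 11), (5, 12), (5, 13), (6, 2), (6, 3), (6, 4), (6, 5), (6, 10), (6, 11), (6, 12), (6, 13), (7, 2), (7, 3), (7, 4), (7, 5), (7, 10), (7, 11), (7, 12), (7, 13)]

Answer: yes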